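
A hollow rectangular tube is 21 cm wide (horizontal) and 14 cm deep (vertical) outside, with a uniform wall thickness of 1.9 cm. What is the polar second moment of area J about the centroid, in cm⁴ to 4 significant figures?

J ≈ 9760 cm⁴

Decompose the section into non-overlapping parts with the origin at the bottom-left of its bounding rectangle.
Outer rectangle: 21 × 14, A = 294 cm², y = 7 cm, Ī = 4 802 cm⁴.
Inner void (subtracted): 17.2 × 10.2, A = 175.44 cm², y = 7 cm, Ī = 1521.06 cm⁴.
By symmetry the centroid is at mid-height, ȳ = 7 cm.
All pieces are centred on the centroidal x-axis, so I = ΣĪ (holes subtracted) = 3280.94 cm⁴.
Repeating about the centroidal y-axis gives I_y = 6479.32 cm⁴.
Polar second moment: J = I_x + I_y = 9760.25 cm⁴.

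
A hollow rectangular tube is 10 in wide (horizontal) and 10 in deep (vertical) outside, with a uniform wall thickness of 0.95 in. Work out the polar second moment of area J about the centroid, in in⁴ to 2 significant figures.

Decompose the section into non-overlapping parts with the origin at the bottom-left of its bounding rectangle.
Outer rectangle: 10 × 10, A = 100 in², y = 5 in, Ī = 833.3 in⁴.
Inner void (subtracted): 8.1 × 8.1, A = 65.61 in², y = 5 in, Ī = 358.7 in⁴.
By symmetry the centroid is at mid-height, ȳ = 5 in.
All pieces are centred on the centroidal x-axis, so I = ΣĪ (holes subtracted) = 474.6 in⁴.
Repeating about the centroidal y-axis gives I_y = 474.6 in⁴.
Polar second moment: J = I_x + I_y = 949.2 in⁴.

J ≈ 950 in⁴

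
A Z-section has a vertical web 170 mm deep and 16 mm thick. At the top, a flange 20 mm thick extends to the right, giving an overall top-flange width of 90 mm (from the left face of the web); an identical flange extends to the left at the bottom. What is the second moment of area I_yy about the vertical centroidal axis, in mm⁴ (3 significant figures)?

Decompose the section into non-overlapping parts with the origin at the bottom-left of its bounding rectangle.
Web: 16 × 170, A = 2 720 mm², x = 82 mm, Ī = 58 027 mm⁴.
Top flange (beyond web): 74 × 20, A = 1 480 mm², x = 127 mm, Ī = 675 373 mm⁴.
Bottom flange (beyond web): 74 × 20, A = 1 480 mm², x = 37 mm, Ī = 675 373 mm⁴.
Centroid: x̄ = ΣA·x / ΣA = 82 mm.
Transfer each piece to the vertical centroidal axis using Ī + A·d² with d = x − 82:
  web: d = 0 mm → contributes +58 027 mm⁴
  top flange (beyond web): d = 45 mm → contributes +3 672 373 mm⁴
  bottom flange (beyond web): d = -45 mm → contributes +3 672 373 mm⁴
Total I = 7 402 773 mm⁴.

I_yy ≈ 7.40 × 10⁶ mm⁴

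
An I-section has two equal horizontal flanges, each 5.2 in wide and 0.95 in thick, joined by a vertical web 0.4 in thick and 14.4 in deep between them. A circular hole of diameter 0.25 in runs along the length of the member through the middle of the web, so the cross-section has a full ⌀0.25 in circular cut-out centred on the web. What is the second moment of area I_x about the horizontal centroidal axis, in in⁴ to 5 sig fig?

Break the section into simple shapes (no overlaps), measuring from the bottom-left corner of the bounding box.
Bottom flange: 5.2 × 0.95, A = 4.94 in², y = 0.475 in, Ī = 0.3715292 in⁴.
Web: 0.4 × 14.4, A = 5.76 in², y = 8.15 in, Ī = 99.5328 in⁴.
Top flange: 5.2 × 0.95, A = 4.94 in², y = 15.825 in, Ī = 0.3715292 in⁴.
Hole (subtracted): ⌀0.25, A = 0.04908739 in², y = 8.15 in, Ī = 0.0001917476 in⁴.
By symmetry the centroid is at mid-height, ȳ = 8.15 in.
Transfer each piece to the horizontal centroidal axis using Ī + A·d² with d = y − 8.15:
  bottom flange: d = -7.675 in → contributes +291.3653 in⁴
  web: d = 0 in → contributes +99.5328 in⁴
  top flange: d = 7.675 in → contributes +291.3653 in⁴
  hole: d = 0 in → contributes −0.0001917476 in⁴
Total I = 682.2632 in⁴.

I_x ≈ 682.26 in⁴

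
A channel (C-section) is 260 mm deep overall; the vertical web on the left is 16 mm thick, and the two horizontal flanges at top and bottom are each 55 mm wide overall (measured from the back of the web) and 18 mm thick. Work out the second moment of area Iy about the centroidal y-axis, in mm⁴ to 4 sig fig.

Iy ≈ 1.061 × 10⁶ mm⁴

Break the section into simple shapes (no overlaps), measuring from the bottom-left corner of the bounding box.
Web: 16 × 260, A = 4 160 mm², x = 8 mm, Ī = 88746.7 mm⁴.
Top flange (beyond web): 39 × 18, A = 702 mm², x = 35.5 mm, Ī = 88978.5 mm⁴.
Bottom flange (beyond web): 39 × 18, A = 702 mm², x = 35.5 mm, Ī = 88978.5 mm⁴.
Centroid: x̄ = ΣA·x / ΣA = 14.9393 mm.
Transfer each piece to the centroidal y-axis using Ī + A·d² with d = x − 14.9393:
  web: d = -6.93925 mm → contributes +289 064 mm⁴
  top flange (beyond web): d = 20.5607 mm → contributes +385 745 mm⁴
  bottom flange (beyond web): d = 20.5607 mm → contributes +385 745 mm⁴
Total I = 1 060 554 mm⁴.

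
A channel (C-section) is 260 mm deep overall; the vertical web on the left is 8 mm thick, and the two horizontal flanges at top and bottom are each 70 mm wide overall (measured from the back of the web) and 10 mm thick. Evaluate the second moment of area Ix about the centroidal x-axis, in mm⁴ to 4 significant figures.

Decompose the section into non-overlapping parts with the origin at the bottom-left of its bounding rectangle.
Web: 8 × 260, A = 2 080 mm², y = 130 mm, Ī = 11 717 333 mm⁴.
Top flange (beyond web): 62 × 10, A = 620 mm², y = 255 mm, Ī = 5166.67 mm⁴.
Bottom flange (beyond web): 62 × 10, A = 620 mm², y = 5 mm, Ī = 5166.67 mm⁴.
By symmetry the centroid is at mid-height, ȳ = 130 mm.
Transfer each piece to the centroidal x-axis using Ī + A·d² with d = y − 130:
  web: d = 0 mm → contributes +11 717 333 mm⁴
  top flange (beyond web): d = 125 mm → contributes +9 692 667 mm⁴
  bottom flange (beyond web): d = -125 mm → contributes +9 692 667 mm⁴
Total I = 31 102 667 mm⁴.

Ix ≈ 3.110 × 10⁷ mm⁴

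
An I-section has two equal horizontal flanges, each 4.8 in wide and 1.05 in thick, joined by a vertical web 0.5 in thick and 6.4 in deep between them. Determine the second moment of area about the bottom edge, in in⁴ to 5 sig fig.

Decompose the section into non-overlapping parts with the origin at the bottom-left of its bounding rectangle.
Bottom flange: 4.8 × 1.05, A = 5.04 in², y = 0.525 in, Ī = 0.46305 in⁴.
Web: 0.5 × 6.4, A = 3.2 in², y = 4.25 in, Ī = 10.92267 in⁴.
Top flange: 4.8 × 1.05, A = 5.04 in², y = 7.975 in, Ī = 0.46305 in⁴.
Transfer each piece to the bottom edge using Ī + A·d² with d = y − 0:
  bottom flange: d = 0.525 in → contributes +1.8522 in⁴
  web: d = 4.25 in → contributes +68.72267 in⁴
  top flange: d = 7.975 in → contributes +321.0102 in⁴
Total I = 391.5851 in⁴.

I_base ≈ 391.59 in⁴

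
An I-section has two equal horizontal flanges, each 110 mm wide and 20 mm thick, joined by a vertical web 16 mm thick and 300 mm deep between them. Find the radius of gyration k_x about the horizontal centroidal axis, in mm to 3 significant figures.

Break the section into simple shapes (no overlaps), measuring from the bottom-left corner of the bounding box.
Bottom flange: 110 × 20, A = 2 200 mm², y = 10 mm, Ī = 73 333 mm⁴.
Web: 16 × 300, A = 4 800 mm², y = 170 mm, Ī = 36 000 000 mm⁴.
Top flange: 110 × 20, A = 2 200 mm², y = 330 mm, Ī = 73 333 mm⁴.
By symmetry the centroid is at mid-height, ȳ = 170 mm.
Transfer each piece to the horizontal centroidal axis using Ī + A·d² with d = y − 170:
  bottom flange: d = -160 mm → contributes +56 393 333 mm⁴
  web: d = 0 mm → contributes +36 000 000 mm⁴
  top flange: d = 160 mm → contributes +56 393 333 mm⁴
Total I = 148 786 667 mm⁴.
Radius of gyration: k = √(I/A) = √(148 786 667 / 9 200) = 127.17 mm.

k_x ≈ 127 mm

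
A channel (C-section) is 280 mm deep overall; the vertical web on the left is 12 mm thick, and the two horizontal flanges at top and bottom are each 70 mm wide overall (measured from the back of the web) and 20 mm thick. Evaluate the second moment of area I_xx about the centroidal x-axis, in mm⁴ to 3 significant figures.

I_xx ≈ 6.12 × 10⁷ mm⁴

Decompose the section into non-overlapping parts with the origin at the bottom-left of its bounding rectangle.
Web: 12 × 280, A = 3 360 mm², y = 140 mm, Ī = 21 952 000 mm⁴.
Top flange (beyond web): 58 × 20, A = 1 160 mm², y = 270 mm, Ī = 38 667 mm⁴.
Bottom flange (beyond web): 58 × 20, A = 1 160 mm², y = 10 mm, Ī = 38 667 mm⁴.
By symmetry the centroid is at mid-height, ȳ = 140 mm.
Transfer each piece to the centroidal x-axis using Ī + A·d² with d = y − 140:
  web: d = 0 mm → contributes +21 952 000 mm⁴
  top flange (beyond web): d = 130 mm → contributes +19 642 667 mm⁴
  bottom flange (beyond web): d = -130 mm → contributes +19 642 667 mm⁴
Total I = 61 237 333 mm⁴.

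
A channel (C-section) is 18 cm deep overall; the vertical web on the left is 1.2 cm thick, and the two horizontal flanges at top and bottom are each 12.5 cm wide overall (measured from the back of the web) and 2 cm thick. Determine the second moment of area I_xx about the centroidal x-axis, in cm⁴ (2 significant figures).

I_xx ≈ 3500 cm⁴

Treat the section as a set of non-overlapping primitives; coordinates are from the bounding-box lower-left.
Web: 1.2 × 18, A = 21.6 cm², y = 9 cm, Ī = 583.2 cm⁴.
Top flange (beyond web): 11.3 × 2, A = 22.6 cm², y = 17 cm, Ī = 7.533 cm⁴.
Bottom flange (beyond web): 11.3 × 2, A = 22.6 cm², y = 1 cm, Ī = 7.533 cm⁴.
By symmetry the centroid is at mid-height, ȳ = 9 cm.
Transfer each piece to the centroidal x-axis using Ī + A·d² with d = y − 9:
  web: d = 0 cm → contributes +583.2 cm⁴
  top flange (beyond web): d = 8 cm → contributes +1 454 cm⁴
  bottom flange (beyond web): d = -8 cm → contributes +1 454 cm⁴
Total I = 3 491 cm⁴.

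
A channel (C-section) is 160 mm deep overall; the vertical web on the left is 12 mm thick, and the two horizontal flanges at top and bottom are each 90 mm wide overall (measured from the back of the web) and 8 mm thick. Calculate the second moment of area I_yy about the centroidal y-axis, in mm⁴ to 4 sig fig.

I_yy ≈ 2.187 × 10⁶ mm⁴

Treat the section as a set of non-overlapping primitives; coordinates are from the bounding-box lower-left.
Web: 12 × 160, A = 1 920 mm², x = 6 mm, Ī = 23 040 mm⁴.
Top flange (beyond web): 78 × 8, A = 624 mm², x = 51 mm, Ī = 316 368 mm⁴.
Bottom flange (beyond web): 78 × 8, A = 624 mm², x = 51 mm, Ī = 316 368 mm⁴.
Centroid: x̄ = ΣA·x / ΣA = 23.7273 mm.
Transfer each piece to the centroidal y-axis using Ī + A·d² with d = x − 23.7273:
  web: d = -17.7273 mm → contributes +626 412 mm⁴
  top flange (beyond web): d = 27.2727 mm → contributes +780 500 mm⁴
  bottom flange (beyond web): d = 27.2727 mm → contributes +780 500 mm⁴
Total I = 2 187 412 mm⁴.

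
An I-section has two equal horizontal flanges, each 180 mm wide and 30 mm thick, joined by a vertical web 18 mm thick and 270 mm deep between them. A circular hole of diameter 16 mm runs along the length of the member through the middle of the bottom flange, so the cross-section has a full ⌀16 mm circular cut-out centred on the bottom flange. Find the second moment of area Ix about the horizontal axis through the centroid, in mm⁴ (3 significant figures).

Decompose the section into non-overlapping parts with the origin at the bottom-left of its bounding rectangle.
Bottom flange: 180 × 30, A = 5 400 mm², y = 15 mm, Ī = 405 000 mm⁴.
Web: 18 × 270, A = 4 860 mm², y = 165 mm, Ī = 29 524 500 mm⁴.
Top flange: 180 × 30, A = 5 400 mm², y = 315 mm, Ī = 405 000 mm⁴.
Hole (subtracted): ⌀16, A = 201.06 mm², y = 15 mm, Ī = 3 217 mm⁴.
Centroid: ȳ = ΣA·y / ΣA = 166.95 mm.
Transfer each piece to the horizontal axis through the centroid using Ī + A·d² with d = y − 166.95:
  bottom flange: d = -151.95 mm → contributes +125 086 058 mm⁴
  web: d = -1.9509 mm → contributes +29 542 998 mm⁴
  top flange: d = 148.05 mm → contributes +118 765 048 mm⁴
  hole: d = -151.95 mm → contributes −4 645 553 mm⁴
Total I = 268 748 551 mm⁴.

Ix ≈ 2.69 × 10⁸ mm⁴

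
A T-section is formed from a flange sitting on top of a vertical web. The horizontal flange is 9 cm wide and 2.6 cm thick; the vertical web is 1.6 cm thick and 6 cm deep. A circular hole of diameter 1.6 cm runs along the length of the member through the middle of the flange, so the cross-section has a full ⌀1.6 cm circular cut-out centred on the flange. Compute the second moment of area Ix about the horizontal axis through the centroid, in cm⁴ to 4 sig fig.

Ix ≈ 164.2 cm⁴

Break the section into simple shapes (no overlaps), measuring from the bottom-left corner of the bounding box.
Flange: 9 × 2.6, A = 23.4 cm², y = 7.3 cm, Ī = 13.182 cm⁴.
Web: 1.6 × 6, A = 9.6 cm², y = 3 cm, Ī = 28.8 cm⁴.
Hole (subtracted): ⌀1.6, A = 2.01062 cm², y = 7.3 cm, Ī = 0.321699 cm⁴.
Centroid: ȳ = ΣA·y / ΣA = 5.96793 cm.
Transfer each piece to the horizontal axis through the centroid using Ī + A·d² with d = y − 5.96793:
  flange: d = 1.33207 cm → contributes +54.7032 cm⁴
  web: d = -2.96793 cm → contributes +113.363 cm⁴
  hole: d = 1.33207 cm → contributes −3.88936 cm⁴
Total I = 164.176 cm⁴.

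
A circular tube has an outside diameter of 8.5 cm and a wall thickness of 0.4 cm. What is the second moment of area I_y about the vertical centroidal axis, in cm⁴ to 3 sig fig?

I_y ≈ 83.7 cm⁴

Break the section into simple shapes (no overlaps), measuring from the bottom-left corner of the bounding box.
Outer circle: ⌀8.5, A = 56.745 cm², x = 4.25 cm, Ī = 256.24 cm⁴.
Bore (subtracted): ⌀7.7, A = 46.566 cm², x = 4.25 cm, Ī = 172.56 cm⁴.
By symmetry the centroid is at mid-width, x̄ = 4.25 cm.
All pieces are centred on the vertical centroidal axis, so I = ΣĪ (holes subtracted) = 83.682 cm⁴.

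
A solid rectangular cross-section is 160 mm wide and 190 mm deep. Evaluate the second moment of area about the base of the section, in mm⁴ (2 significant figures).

I_base ≈ 3.7 × 10⁸ mm⁴

The section: 160 × 190, A = 30 400 mm², y = 95 mm, Ī = 91 453 333 mm⁴.
Transfer it to the bottom edge using Ī + A·d² with d = y − 0:
  the section: d = 95 mm → contributes +365 813 333 mm⁴
Total I = 365 813 333 mm⁴.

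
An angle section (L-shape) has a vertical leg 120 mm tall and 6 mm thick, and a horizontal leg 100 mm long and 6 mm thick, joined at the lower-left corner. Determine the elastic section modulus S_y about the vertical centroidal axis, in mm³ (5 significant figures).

Split into non-overlapping primitives; take the origin at the lower-left of the bounding box.
Vertical leg: 6 × 120, A = 720 mm², x = 3 mm, Ī = 2 160 mm⁴.
Horizontal leg (remainder): 94 × 6, A = 564 mm², x = 53 mm, Ī = 415 292 mm⁴.
Centroid: x̄ = ΣA·x / ΣA = 24.96262 mm.
Transfer each piece to the vertical centroidal axis using Ī + A·d² with d = x − 24.96262:
  vertical leg: d = -21.96262 mm → contributes +349456.7 mm⁴
  horizontal leg (remainder): d = 28.03738 mm → contributes +858649.5 mm⁴
Total I = 1 208 106 mm⁴.
Extreme fibre distance c = 75.03738 mm; S = I/c = 16100.06 mm³.

S_y ≈ 1.6100 × 10⁴ mm³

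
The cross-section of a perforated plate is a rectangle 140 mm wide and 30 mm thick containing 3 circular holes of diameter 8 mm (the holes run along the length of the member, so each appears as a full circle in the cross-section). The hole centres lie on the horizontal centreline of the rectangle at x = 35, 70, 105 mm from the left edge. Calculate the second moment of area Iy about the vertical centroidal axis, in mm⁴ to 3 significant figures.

Break the section into simple shapes (no overlaps), measuring from the bottom-left corner of the bounding box.
Plate: 140 × 30, A = 4 200 mm², x = 70 mm, Ī = 6 860 000 mm⁴.
Hole 1 (subtracted): ⌀8, A = 50.265 mm², x = 35 mm, Ī = 201.06 mm⁴.
Hole 2 (subtracted): ⌀8, A = 50.265 mm², x = 70 mm, Ī = 201.06 mm⁴.
Hole 3 (subtracted): ⌀8, A = 50.265 mm², x = 105 mm, Ī = 201.06 mm⁴.
By symmetry the centroid is at mid-width, x̄ = 70 mm.
Transfer each piece to the vertical centroidal axis using Ī + A·d² with d = x − 70:
  plate: d = 0 mm → contributes +6 860 000 mm⁴
  hole 1: d = -35 mm → contributes −61 776 mm⁴
  hole 2: d = 0 mm → contributes −201.06 mm⁴
  hole 3: d = 35 mm → contributes −61 776 mm⁴
Total I = 6 736 246 mm⁴.

Iy ≈ 6.74 × 10⁶ mm⁴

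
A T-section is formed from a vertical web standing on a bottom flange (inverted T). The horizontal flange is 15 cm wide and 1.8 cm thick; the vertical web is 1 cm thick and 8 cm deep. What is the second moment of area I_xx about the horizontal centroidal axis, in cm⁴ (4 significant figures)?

I_xx ≈ 198.1 cm⁴

Break the section into simple shapes (no overlaps), measuring from the bottom-left corner of the bounding box.
Flange: 15 × 1.8, A = 27 cm², y = 0.9 cm, Ī = 7.29 cm⁴.
Web: 1 × 8, A = 8 cm², y = 5.8 cm, Ī = 42.6667 cm⁴.
Centroid: ȳ = ΣA·y / ΣA = 2.02 cm.
Transfer each piece to the horizontal centroidal axis using Ī + A·d² with d = y − 2.02:
  flange: d = -1.12 cm → contributes +41.1588 cm⁴
  web: d = 3.78 cm → contributes +156.974 cm⁴
Total I = 198.133 cm⁴.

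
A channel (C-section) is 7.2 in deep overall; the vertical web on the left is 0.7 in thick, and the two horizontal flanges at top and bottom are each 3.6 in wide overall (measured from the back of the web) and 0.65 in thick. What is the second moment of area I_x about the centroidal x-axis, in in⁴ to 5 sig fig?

Split into non-overlapping primitives; take the origin at the lower-left of the bounding box.
Web: 0.7 × 7.2, A = 5.04 in², y = 3.6 in, Ī = 21.7728 in⁴.
Top flange (beyond web): 2.9 × 0.65, A = 1.885 in², y = 6.875 in, Ī = 0.06636771 in⁴.
Bottom flange (beyond web): 2.9 × 0.65, A = 1.885 in², y = 0.325 in, Ī = 0.06636771 in⁴.
By symmetry the centroid is at mid-height, ȳ = 3.6 in.
Transfer each piece to the centroidal x-axis using Ī + A·d² with d = y − 3.6:
  web: d = 0 in → contributes +21.7728 in⁴
  top flange (beyond web): d = 3.275 in → contributes +20.28417 in⁴
  bottom flange (beyond web): d = -3.275 in → contributes +20.28417 in⁴
Total I = 62.34114 in⁴.

I_x ≈ 62.341 in⁴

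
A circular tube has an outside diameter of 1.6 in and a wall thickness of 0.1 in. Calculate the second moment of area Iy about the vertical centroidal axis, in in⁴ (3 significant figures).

Treat the section as a set of non-overlapping primitives; coordinates are from the bounding-box lower-left.
Outer circle: ⌀1.6, A = 2.0106 in², x = 0.8 in, Ī = 0.3217 in⁴.
Bore (subtracted): ⌀1.4, A = 1.5394 in², x = 0.8 in, Ī = 0.18857 in⁴.
By symmetry the centroid is at mid-width, x̄ = 0.8 in.
All pieces are centred on the vertical centroidal axis, so I = ΣĪ (holes subtracted) = 0.13312 in⁴.

Iy ≈ 0.133 in⁴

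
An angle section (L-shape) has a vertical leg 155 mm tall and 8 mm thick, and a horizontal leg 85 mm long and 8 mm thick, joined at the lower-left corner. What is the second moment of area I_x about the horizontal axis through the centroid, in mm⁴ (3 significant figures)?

Break the section into simple shapes (no overlaps), measuring from the bottom-left corner of the bounding box.
Vertical leg: 8 × 155, A = 1 240 mm², y = 77.5 mm, Ī = 2 482 583 mm⁴.
Horizontal leg (remainder): 77 × 8, A = 616 mm², y = 4 mm, Ī = 3285.3 mm⁴.
Centroid: ȳ = ΣA·y / ΣA = 53.106 mm.
Transfer each piece to the horizontal axis through the centroid using Ī + A·d² with d = y − 53.106:
  vertical leg: d = 24.394 mm → contributes +3 220 491 mm⁴
  horizontal leg (remainder): d = -49.106 mm → contributes +1 488 683 mm⁴
Total I = 4 709 174 mm⁴.

I_x ≈ 4.71 × 10⁶ mm⁴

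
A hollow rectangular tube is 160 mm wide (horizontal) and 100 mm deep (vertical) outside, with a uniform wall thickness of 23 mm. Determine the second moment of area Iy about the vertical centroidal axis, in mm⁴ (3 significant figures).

Treat the section as a set of non-overlapping primitives; coordinates are from the bounding-box lower-left.
Outer rectangle: 160 × 100, A = 16 000 mm², x = 80 mm, Ī = 34 133 333 mm⁴.
Inner void (subtracted): 114 × 54, A = 6 156 mm², x = 80 mm, Ī = 6 666 948 mm⁴.
By symmetry the centroid is at mid-width, x̄ = 80 mm.
All pieces are centred on the vertical centroidal axis, so I = ΣĪ (holes subtracted) = 27 466 385 mm⁴.

Iy ≈ 2.75 × 10⁷ mm⁴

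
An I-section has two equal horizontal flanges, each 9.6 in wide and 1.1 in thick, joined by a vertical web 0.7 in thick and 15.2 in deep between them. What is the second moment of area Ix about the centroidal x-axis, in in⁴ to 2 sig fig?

Split into non-overlapping primitives; take the origin at the lower-left of the bounding box.
Bottom flange: 9.6 × 1.1, A = 10.56 in², y = 0.55 in, Ī = 1.065 in⁴.
Web: 0.7 × 15.2, A = 10.64 in², y = 8.7 in, Ī = 204.9 in⁴.
Top flange: 9.6 × 1.1, A = 10.56 in², y = 16.85 in, Ī = 1.065 in⁴.
By symmetry the centroid is at mid-height, ȳ = 8.7 in.
Transfer each piece to the centroidal x-axis using Ī + A·d² with d = y − 8.7:
  bottom flange: d = -8.15 in → contributes +702.5 in⁴
  web: d = 0 in → contributes +204.9 in⁴
  top flange: d = 8.15 in → contributes +702.5 in⁴
Total I = 1 610 in⁴.

Ix ≈ 1600 in⁴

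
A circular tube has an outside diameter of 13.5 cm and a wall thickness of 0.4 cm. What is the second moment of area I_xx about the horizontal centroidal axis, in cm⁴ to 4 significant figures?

I_xx ≈ 353.5 cm⁴

Treat the section as a set of non-overlapping primitives; coordinates are from the bounding-box lower-left.
Outer circle: ⌀13.5, A = 143.139 cm², y = 6.75 cm, Ī = 1630.44 cm⁴.
Bore (subtracted): ⌀12.7, A = 126.677 cm², y = 6.75 cm, Ī = 1276.98 cm⁴.
By symmetry the centroid is at mid-height, ȳ = 6.75 cm.
All pieces are centred on the horizontal centroidal axis, so I = ΣĪ (holes subtracted) = 353.459 cm⁴.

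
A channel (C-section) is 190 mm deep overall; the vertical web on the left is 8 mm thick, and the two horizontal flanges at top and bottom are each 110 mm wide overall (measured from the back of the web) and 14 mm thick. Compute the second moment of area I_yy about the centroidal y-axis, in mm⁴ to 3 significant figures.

Break the section into simple shapes (no overlaps), measuring from the bottom-left corner of the bounding box.
Web: 8 × 190, A = 1 520 mm², x = 4 mm, Ī = 8106.7 mm⁴.
Top flange (beyond web): 102 × 14, A = 1 428 mm², x = 59 mm, Ī = 1 238 076 mm⁴.
Bottom flange (beyond web): 102 × 14, A = 1 428 mm², x = 59 mm, Ī = 1 238 076 mm⁴.
Centroid: x̄ = ΣA·x / ΣA = 39.896 mm.
Transfer each piece to the centroidal y-axis using Ī + A·d² with d = x − 39.896:
  web: d = -35.896 mm → contributes +1 966 639 mm⁴
  top flange (beyond web): d = 19.104 mm → contributes +1 759 254 mm⁴
  bottom flange (beyond web): d = 19.104 mm → contributes +1 759 254 mm⁴
Total I = 5 485 147 mm⁴.

I_yy ≈ 5.49 × 10⁶ mm⁴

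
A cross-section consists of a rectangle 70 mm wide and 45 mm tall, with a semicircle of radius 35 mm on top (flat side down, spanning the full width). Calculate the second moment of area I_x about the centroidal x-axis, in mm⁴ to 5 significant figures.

Decompose the section into non-overlapping parts with the origin at the bottom-left of its bounding rectangle.
Rectangular body: 70 × 45, A = 3 150 mm², y = 22.5 mm, Ī = 531562.5 mm⁴.
Semicircular cap: semicircle r = 35, A = 1924.226 mm², y = 59.85446 mm, Ī = 164 704 mm⁴.
Centroid: ȳ = ΣA·y / ΣA = 36.66539 mm.
Transfer each piece to the centroidal x-axis using Ī + A·d² with d = y − 36.66539:
  rectangular body: d = -14.16539 mm → contributes +1 163 636 mm⁴
  semicircular cap: d = 23.18907 mm → contributes +1 199 423 mm⁴
Total I = 2 363 060 mm⁴.

I_x ≈ 2.3631 × 10⁶ mm⁴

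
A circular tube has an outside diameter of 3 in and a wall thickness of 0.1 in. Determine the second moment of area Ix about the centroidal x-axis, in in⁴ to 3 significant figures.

Ix ≈ 0.959 in⁴

Decompose the section into non-overlapping parts with the origin at the bottom-left of its bounding rectangle.
Outer circle: ⌀3, A = 7.0686 in², y = 1.5 in, Ī = 3.9761 in⁴.
Bore (subtracted): ⌀2.8, A = 6.1575 in², y = 1.5 in, Ī = 3.0172 in⁴.
By symmetry the centroid is at mid-height, ȳ = 1.5 in.
All pieces are centred on the centroidal x-axis, so I = ΣĪ (holes subtracted) = 0.95889 in⁴.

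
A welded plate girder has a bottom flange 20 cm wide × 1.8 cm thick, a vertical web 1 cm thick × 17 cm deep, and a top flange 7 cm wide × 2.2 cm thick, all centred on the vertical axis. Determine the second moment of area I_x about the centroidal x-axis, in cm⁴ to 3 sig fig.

I_x ≈ 4490 cm⁴

Split into non-overlapping primitives; take the origin at the lower-left of the bounding box.
Bottom plate: 20 × 1.8, A = 36 cm², y = 0.9 cm, Ī = 9.72 cm⁴.
Web plate: 1 × 17, A = 17 cm², y = 10.3 cm, Ī = 409.42 cm⁴.
Top plate: 7 × 2.2, A = 15.4 cm², y = 19.9 cm, Ī = 6.2113 cm⁴.
Centroid: ȳ = ΣA·y / ΣA = 7.514 cm.
Transfer each piece to the centroidal x-axis using Ī + A·d² with d = y − 7.514:
  bottom plate: d = -6.614 cm → contributes +1584.6 cm⁴
  web plate: d = 2.786 cm → contributes +541.36 cm⁴
  top plate: d = 12.386 cm → contributes +2368.8 cm⁴
Total I = 4494.7 cm⁴.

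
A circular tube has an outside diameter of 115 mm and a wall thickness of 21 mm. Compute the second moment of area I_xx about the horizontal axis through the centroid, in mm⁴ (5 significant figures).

I_xx ≈ 7.1914 × 10⁶ mm⁴

Break the section into simple shapes (no overlaps), measuring from the bottom-left corner of the bounding box.
Outer circle: ⌀115, A = 10386.89 mm², y = 57.5 mm, Ī = 8 585 414 mm⁴.
Bore (subtracted): ⌀73, A = 4185.387 mm², y = 57.5 mm, Ī = 1 393 995 mm⁴.
By symmetry the centroid is at mid-height, ȳ = 57.5 mm.
All pieces are centred on the horizontal axis through the centroid, so I = ΣĪ (holes subtracted) = 7 191 419 mm⁴.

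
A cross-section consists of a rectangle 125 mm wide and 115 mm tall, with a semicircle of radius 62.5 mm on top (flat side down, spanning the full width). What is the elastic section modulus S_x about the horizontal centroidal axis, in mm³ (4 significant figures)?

S_x ≈ 5.047 × 10⁵ mm³

Break the section into simple shapes (no overlaps), measuring from the bottom-left corner of the bounding box.
Rectangular body: 125 × 115, A = 14 375 mm², y = 57.5 mm, Ī = 15 842 448 mm⁴.
Semicircular cap: semicircle r = 62.5, A = 6135.92 mm², y = 141.526 mm, Ī = 1 674 758 mm⁴.
Centroid: ȳ = ΣA·y / ΣA = 82.6367 mm.
Transfer each piece to the horizontal centroidal axis using Ī + A·d² with d = y − 82.6367:
  rectangular body: d = -25.1367 mm → contributes +24 925 312 mm⁴
  semicircular cap: d = 58.8892 mm → contributes +22 953 736 mm⁴
Total I = 47 879 048 mm⁴.
Extreme fibre distance c = 94.8633 mm; S = I/c = 504 716 mm³.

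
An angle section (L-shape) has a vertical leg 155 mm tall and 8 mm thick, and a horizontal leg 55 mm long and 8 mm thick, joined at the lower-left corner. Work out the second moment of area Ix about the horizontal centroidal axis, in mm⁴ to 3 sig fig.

Ix ≈ 4.04 × 10⁶ mm⁴

Treat the section as a set of non-overlapping primitives; coordinates are from the bounding-box lower-left.
Vertical leg: 8 × 155, A = 1 240 mm², y = 77.5 mm, Ī = 2 482 583 mm⁴.
Horizontal leg (remainder): 47 × 8, A = 376 mm², y = 4 mm, Ī = 2005.3 mm⁴.
Centroid: ȳ = ΣA·y / ΣA = 60.399 mm.
Transfer each piece to the horizontal centroidal axis using Ī + A·d² with d = y − 60.399:
  vertical leg: d = 17.101 mm → contributes +2 845 235 mm⁴
  horizontal leg (remainder): d = -56.399 mm → contributes +1 197 983 mm⁴
Total I = 4 043 218 mm⁴.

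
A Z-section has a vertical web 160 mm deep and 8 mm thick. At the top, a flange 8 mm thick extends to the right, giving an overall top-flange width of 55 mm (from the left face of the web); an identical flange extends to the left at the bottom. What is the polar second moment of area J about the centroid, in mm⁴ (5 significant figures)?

Split into non-overlapping primitives; take the origin at the lower-left of the bounding box.
Web: 8 × 160, A = 1 280 mm², y = 80 mm, Ī = 2 730 667 mm⁴.
Top flange (beyond web): 47 × 8, A = 376 mm², y = 156 mm, Ī = 2005.333 mm⁴.
Bottom flange (beyond web): 47 × 8, A = 376 mm², y = 4 mm, Ī = 2005.333 mm⁴.
Centroid: ȳ = ΣA·y / ΣA = 80 mm.
Transfer each piece to the centroidal x-axis using Ī + A·d² with d = y − 80:
  web: d = 0 mm → contributes +2 730 667 mm⁴
  top flange (beyond web): d = 76 mm → contributes +2 173 781 mm⁴
  bottom flange (beyond web): d = -76 mm → contributes +2 173 781 mm⁴
Total I = 7 078 229 mm⁴.
For the y-axis: x̄ = 51 mm.
Repeating about the centroidal y-axis gives I_y = 713957.3 mm⁴.
Polar second moment: J = I_x + I_y = 7 792 187 mm⁴.

J ≈ 7.7922 × 10⁶ mm⁴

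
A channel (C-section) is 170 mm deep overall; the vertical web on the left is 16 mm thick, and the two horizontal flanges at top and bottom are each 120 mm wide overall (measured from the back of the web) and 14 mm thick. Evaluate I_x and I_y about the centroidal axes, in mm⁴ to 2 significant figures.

Split into non-overlapping primitives; take the origin at the lower-left of the bounding box.
Web: 16 × 170, A = 2 720 mm², y = 85 mm, Ī = 6 550 667 mm⁴.
Top flange (beyond web): 104 × 14, A = 1 456 mm², y = 163 mm, Ī = 23 781 mm⁴.
Bottom flange (beyond web): 104 × 14, A = 1 456 mm², y = 7 mm, Ī = 23 781 mm⁴.
By symmetry the centroid is at mid-height, ȳ = 85 mm.
Transfer each piece to the centroidal x-axis using Ī + A·d² with d = y − 85:
  web: d = 0 mm → contributes +6 550 667 mm⁴
  top flange (beyond web): d = 78 mm → contributes +8 882 085 mm⁴
  bottom flange (beyond web): d = -78 mm → contributes +8 882 085 mm⁴
Total I = 24 314 837 mm⁴.
For the y-axis: x̄ = 39.02 mm.
Repeating about the centroidal y-axis gives I_y = 7 745 618 mm⁴.

I_x ≈ 2.4 × 10⁷ mm⁴, I_y ≈ 7.7 × 10⁶ mm⁴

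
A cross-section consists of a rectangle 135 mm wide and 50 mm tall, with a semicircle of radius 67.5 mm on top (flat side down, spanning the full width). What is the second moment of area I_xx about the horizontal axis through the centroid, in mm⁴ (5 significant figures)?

Treat the section as a set of non-overlapping primitives; coordinates are from the bounding-box lower-left.
Rectangular body: 135 × 50, A = 6 750 mm², y = 25 mm, Ī = 1 406 250 mm⁴.
Semicircular cap: semicircle r = 67.5, A = 7156.941 mm², y = 78.64789 mm, Ī = 2 278 490 mm⁴.
Centroid: ȳ = ΣA·y / ΣA = 52.60886 mm.
Transfer each piece to the horizontal axis through the centroid using Ī + A·d² with d = y − 52.60886:
  rectangular body: d = -27.60886 mm → contributes +6 551 431 mm⁴
  semicircular cap: d = 26.03903 mm → contributes +7 131 119 mm⁴
Total I = 13 682 550 mm⁴.

I_xx ≈ 1.3683 × 10⁷ mm⁴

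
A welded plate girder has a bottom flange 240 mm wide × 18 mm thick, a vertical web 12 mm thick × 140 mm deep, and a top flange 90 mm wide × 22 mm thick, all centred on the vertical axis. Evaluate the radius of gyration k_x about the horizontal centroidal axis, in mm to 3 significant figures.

Break the section into simple shapes (no overlaps), measuring from the bottom-left corner of the bounding box.
Bottom plate: 240 × 18, A = 4 320 mm², y = 9 mm, Ī = 116 640 mm⁴.
Web plate: 12 × 140, A = 1 680 mm², y = 88 mm, Ī = 2 744 000 mm⁴.
Top plate: 90 × 22, A = 1 980 mm², y = 169 mm, Ī = 79 860 mm⁴.
Centroid: ȳ = ΣA·y / ΣA = 65.331 mm.
Transfer each piece to the horizontal centroidal axis using Ī + A·d² with d = y − 65.331:
  bottom plate: d = -56.331 mm → contributes +13 824 700 mm⁴
  web plate: d = 22.669 mm → contributes +3 607 338 mm⁴
  top plate: d = 103.67 mm → contributes +21 359 509 mm⁴
Total I = 38 791 547 mm⁴.
Radius of gyration: k = √(I/A) = √(38 791 547 / 7 980) = 69.722 mm.

k_x ≈ 69.7 mm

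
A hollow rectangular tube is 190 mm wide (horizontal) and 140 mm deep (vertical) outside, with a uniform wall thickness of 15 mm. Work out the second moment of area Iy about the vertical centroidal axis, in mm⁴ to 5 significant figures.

Treat the section as a set of non-overlapping primitives; coordinates are from the bounding-box lower-left.
Outer rectangle: 190 × 140, A = 26 600 mm², x = 95 mm, Ī = 80 021 667 mm⁴.
Inner void (subtracted): 160 × 110, A = 17 600 mm², x = 95 mm, Ī = 37 546 667 mm⁴.
By symmetry the centroid is at mid-width, x̄ = 95 mm.
All pieces are centred on the vertical centroidal axis, so I = ΣĪ (holes subtracted) = 42 475 000 mm⁴.

Iy ≈ 4.2475 × 10⁷ mm⁴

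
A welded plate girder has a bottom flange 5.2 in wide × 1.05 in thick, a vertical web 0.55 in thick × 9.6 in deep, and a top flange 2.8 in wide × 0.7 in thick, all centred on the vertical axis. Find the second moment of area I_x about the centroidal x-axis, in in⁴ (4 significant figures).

I_x ≈ 219.6 in⁴

Split into non-overlapping primitives; take the origin at the lower-left of the bounding box.
Bottom plate: 5.2 × 1.05, A = 5.46 in², y = 0.525 in, Ī = 0.501638 in⁴.
Web plate: 0.55 × 9.6, A = 5.28 in², y = 5.85 in, Ī = 40.5504 in⁴.
Top plate: 2.8 × 0.7, A = 1.96 in², y = 11 in, Ī = 0.0800333 in⁴.
Centroid: ȳ = ΣA·y / ΣA = 4.35547 in.
Transfer each piece to the centroidal x-axis using Ī + A·d² with d = y − 4.35547:
  bottom plate: d = -3.83047 in → contributes +80.6136 in⁴
  web plate: d = 1.49453 in → contributes +52.3439 in⁴
  top plate: d = 6.64453 in → contributes +86.6135 in⁴
Total I = 219.571 in⁴.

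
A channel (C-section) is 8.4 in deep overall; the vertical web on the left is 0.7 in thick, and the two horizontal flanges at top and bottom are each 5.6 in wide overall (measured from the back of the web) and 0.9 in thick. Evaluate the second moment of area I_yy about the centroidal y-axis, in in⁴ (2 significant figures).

I_yy ≈ 46 in⁴

Decompose the section into non-overlapping parts with the origin at the bottom-left of its bounding rectangle.
Web: 0.7 × 8.4, A = 5.88 in², x = 0.35 in, Ī = 0.2401 in⁴.
Top flange (beyond web): 4.9 × 0.9, A = 4.41 in², x = 3.15 in, Ī = 8.824 in⁴.
Bottom flange (beyond web): 4.9 × 0.9, A = 4.41 in², x = 3.15 in, Ī = 8.824 in⁴.
Centroid: x̄ = ΣA·x / ΣA = 2.03 in.
Transfer each piece to the centroidal y-axis using Ī + A·d² with d = x − 2.03:
  web: d = -1.68 in → contributes +16.84 in⁴
  top flange (beyond web): d = 1.12 in → contributes +14.36 in⁴
  bottom flange (beyond web): d = 1.12 in → contributes +14.36 in⁴
Total I = 45.55 in⁴.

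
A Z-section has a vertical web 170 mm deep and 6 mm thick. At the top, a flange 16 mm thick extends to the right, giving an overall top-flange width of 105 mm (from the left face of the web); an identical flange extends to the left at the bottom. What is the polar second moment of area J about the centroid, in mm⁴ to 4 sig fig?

J ≈ 3.263 × 10⁷ mm⁴

Decompose the section into non-overlapping parts with the origin at the bottom-left of its bounding rectangle.
Web: 6 × 170, A = 1 020 mm², y = 85 mm, Ī = 2 456 500 mm⁴.
Top flange (beyond web): 99 × 16, A = 1 584 mm², y = 162 mm, Ī = 33 792 mm⁴.
Bottom flange (beyond web): 99 × 16, A = 1 584 mm², y = 8 mm, Ī = 33 792 mm⁴.
Centroid: ȳ = ΣA·y / ΣA = 85 mm.
Transfer each piece to the centroidal x-axis using Ī + A·d² with d = y − 85:
  web: d = 0 mm → contributes +2 456 500 mm⁴
  top flange (beyond web): d = 77 mm → contributes +9 425 328 mm⁴
  bottom flange (beyond web): d = -77 mm → contributes +9 425 328 mm⁴
Total I = 21 307 156 mm⁴.
For the y-axis: x̄ = 102 mm.
Repeating about the centroidal y-axis gives I_y = 11 322 324 mm⁴.
Polar second moment: J = I_x + I_y = 32 629 480 mm⁴.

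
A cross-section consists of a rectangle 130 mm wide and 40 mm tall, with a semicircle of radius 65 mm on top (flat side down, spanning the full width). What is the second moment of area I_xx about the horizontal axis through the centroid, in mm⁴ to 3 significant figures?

I_xx ≈ 9.25 × 10⁶ mm⁴

Break the section into simple shapes (no overlaps), measuring from the bottom-left corner of the bounding box.
Rectangular body: 130 × 40, A = 5 200 mm², y = 20 mm, Ī = 693 333 mm⁴.
Semicircular cap: semicircle r = 65, A = 6636.6 mm², y = 67.587 mm, Ī = 1 959 230 mm⁴.
Centroid: ȳ = ΣA·y / ΣA = 46.681 mm.
Transfer each piece to the horizontal axis through the centroid using Ī + A·d² with d = y − 46.681:
  rectangular body: d = -26.681 mm → contributes +4 395 156 mm⁴
  semicircular cap: d = 20.906 mm → contributes +4 859 727 mm⁴
Total I = 9 254 882 mm⁴.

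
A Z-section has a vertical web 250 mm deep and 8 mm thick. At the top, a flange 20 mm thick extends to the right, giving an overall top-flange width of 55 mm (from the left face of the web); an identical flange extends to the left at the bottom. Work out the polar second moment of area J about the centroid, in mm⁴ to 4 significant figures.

J ≈ 3.712 × 10⁷ mm⁴

Break the section into simple shapes (no overlaps), measuring from the bottom-left corner of the bounding box.
Web: 8 × 250, A = 2 000 mm², y = 125 mm, Ī = 10 416 667 mm⁴.
Top flange (beyond web): 47 × 20, A = 940 mm², y = 240 mm, Ī = 31333.3 mm⁴.
Bottom flange (beyond web): 47 × 20, A = 940 mm², y = 10 mm, Ī = 31333.3 mm⁴.
Centroid: ȳ = ΣA·y / ΣA = 125 mm.
Transfer each piece to the centroidal x-axis using Ī + A·d² with d = y − 125:
  web: d = 0 mm → contributes +10 416 667 mm⁴
  top flange (beyond web): d = 115 mm → contributes +12 462 833 mm⁴
  bottom flange (beyond web): d = -115 mm → contributes +12 462 833 mm⁴
Total I = 35 342 333 mm⁴.
For the y-axis: x̄ = 51 mm.
Repeating about the centroidal y-axis gives I_y = 1 778 493 mm⁴.
Polar second moment: J = I_x + I_y = 37 120 827 mm⁴.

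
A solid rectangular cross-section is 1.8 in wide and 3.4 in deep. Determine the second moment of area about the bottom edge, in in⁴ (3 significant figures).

The section: 1.8 × 3.4, A = 6.12 in², y = 1.7 in, Ī = 5.8956 in⁴.
Transfer it to the base of the section using Ī + A·d² with d = y − 0:
  the section: d = 1.7 in → contributes +23.582 in⁴
Total I = 23.582 in⁴.

I_base ≈ 23.6 in⁴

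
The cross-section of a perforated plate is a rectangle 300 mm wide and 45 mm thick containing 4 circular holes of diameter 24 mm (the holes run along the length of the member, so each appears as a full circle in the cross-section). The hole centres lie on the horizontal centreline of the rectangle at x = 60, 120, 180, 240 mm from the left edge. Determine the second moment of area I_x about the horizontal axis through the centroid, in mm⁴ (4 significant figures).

Break the section into simple shapes (no overlaps), measuring from the bottom-left corner of the bounding box.
Plate: 300 × 45, A = 13 500 mm², y = 22.5 mm, Ī = 2 278 125 mm⁴.
Hole 1 (subtracted): ⌀24, A = 452.389 mm², y = 22.5 mm, Ī = 16 286 mm⁴.
Hole 2 (subtracted): ⌀24, A = 452.389 mm², y = 22.5 mm, Ī = 16 286 mm⁴.
Hole 3 (subtracted): ⌀24, A = 452.389 mm², y = 22.5 mm, Ī = 16 286 mm⁴.
Hole 4 (subtracted): ⌀24, A = 452.389 mm², y = 22.5 mm, Ī = 16 286 mm⁴.
By symmetry the centroid is at mid-height, ȳ = 22.5 mm.
All pieces are centred on the horizontal axis through the centroid, so I = ΣĪ (holes subtracted) = 2 212 981 mm⁴.

I_x ≈ 2.213 × 10⁶ mm⁴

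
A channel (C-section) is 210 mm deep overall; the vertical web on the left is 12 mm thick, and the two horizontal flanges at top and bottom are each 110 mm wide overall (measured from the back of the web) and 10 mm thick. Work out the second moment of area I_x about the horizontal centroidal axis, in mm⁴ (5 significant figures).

I_x ≈ 2.8877 × 10⁷ mm⁴

Split into non-overlapping primitives; take the origin at the lower-left of the bounding box.
Web: 12 × 210, A = 2 520 mm², y = 105 mm, Ī = 9 261 000 mm⁴.
Top flange (beyond web): 98 × 10, A = 980 mm², y = 205 mm, Ī = 8166.667 mm⁴.
Bottom flange (beyond web): 98 × 10, A = 980 mm², y = 5 mm, Ī = 8166.667 mm⁴.
By symmetry the centroid is at mid-height, ȳ = 105 mm.
Transfer each piece to the horizontal centroidal axis using Ī + A·d² with d = y − 105:
  web: d = 0 mm → contributes +9 261 000 mm⁴
  top flange (beyond web): d = 100 mm → contributes +9 808 167 mm⁴
  bottom flange (beyond web): d = -100 mm → contributes +9 808 167 mm⁴
Total I = 28 877 333 mm⁴.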